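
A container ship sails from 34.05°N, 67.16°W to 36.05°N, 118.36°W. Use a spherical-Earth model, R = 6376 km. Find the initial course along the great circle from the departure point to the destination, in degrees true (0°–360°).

θ = atan2( sin Δλ·cos φ₂ ,  cos φ₁ sin φ₂ − sin φ₁ cos φ₂ cos Δλ )
  = atan2(-0.6301, +0.2039) = 287.93°

287.9°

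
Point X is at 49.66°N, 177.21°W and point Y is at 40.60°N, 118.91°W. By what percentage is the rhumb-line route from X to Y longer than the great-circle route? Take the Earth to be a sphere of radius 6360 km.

2.3%

Great circle: σ = 0.7162 rad → d_gc = Rσ = 4555.1 km
Rhumb: Δφ = -0.1581, Δλ = +1.0175, Δψ = -0.2248, q = Δφ/Δψ = 0.7033 → d_rh = R√(Δφ²+q²Δλ²) = 4661.0 km
Excess = (4661.0 − 4555.1) / 4555.1 = 105.9 / 4555.1 = 2.32% ≈ 2.3%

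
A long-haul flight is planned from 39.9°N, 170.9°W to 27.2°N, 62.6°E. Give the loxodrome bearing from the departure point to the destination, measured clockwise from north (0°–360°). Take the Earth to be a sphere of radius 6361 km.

Δψ = ln[tan(π/4+φ₂/2)/tan(π/4+φ₁/2)] = -0.2670
Δλ = -2.2078 rad (taken the short way round)
course = atan2(Δλ, Δψ) = 263.10°

263.1°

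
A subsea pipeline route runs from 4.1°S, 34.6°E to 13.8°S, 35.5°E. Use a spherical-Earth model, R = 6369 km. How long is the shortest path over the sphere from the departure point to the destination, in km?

Haversine: a = sin²(Δφ/2)+cos φ₁ cos φ₂ sin²(Δλ/2) = 0.00721;  σ = 2·atan2(√a,√(1−a))
σ = 9.741° → d = Rσ = 6369·0.17000 = 1083 km

1083 km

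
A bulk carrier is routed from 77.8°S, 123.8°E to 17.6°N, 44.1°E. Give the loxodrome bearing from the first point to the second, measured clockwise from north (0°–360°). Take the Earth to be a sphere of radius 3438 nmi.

331.4°

Δψ = ln[tan(π/4+φ₂/2)/tan(π/4+φ₁/2)] = +2.5483
Δλ = -1.3910 rad (taken the short way round)
course = atan2(Δλ, Δψ) = 331.37°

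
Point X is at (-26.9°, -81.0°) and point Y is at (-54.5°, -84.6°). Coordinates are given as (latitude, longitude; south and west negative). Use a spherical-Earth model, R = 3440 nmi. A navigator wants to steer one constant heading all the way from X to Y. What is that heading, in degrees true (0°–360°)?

Meridional parts: M(φ₁)=-0.4878, M(φ₂)=-1.1391 → ΔM = -0.6514;  Δλ = -0.0628 rad
tan C = Δλ / ΔM = +0.0965 → C = 185.51°

185.5°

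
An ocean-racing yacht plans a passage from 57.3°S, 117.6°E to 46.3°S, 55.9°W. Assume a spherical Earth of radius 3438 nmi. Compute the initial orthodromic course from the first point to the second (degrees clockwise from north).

θ = atan2( sin Δλ·cos φ₂ ,  cos φ₁ sin φ₂ − sin φ₁ cos φ₂ cos Δλ )
  = atan2(-0.0782, -0.9682) = 184.62°

184.6°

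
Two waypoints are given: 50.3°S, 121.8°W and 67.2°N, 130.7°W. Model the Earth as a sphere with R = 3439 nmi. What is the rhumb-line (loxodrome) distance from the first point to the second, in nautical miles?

7065 nmi

Rhumb course C = atan2(Δλ, Δψ) with Δψ = ln[tan(π/4+φ₂/2)/tan(π/4+φ₁/2)] = +2.6201, Δλ = -0.1553 → C = 356.61°
d = R·|Δφ| / |cos C| = 3439·2.05076 / 0.99825 = 7065 nmi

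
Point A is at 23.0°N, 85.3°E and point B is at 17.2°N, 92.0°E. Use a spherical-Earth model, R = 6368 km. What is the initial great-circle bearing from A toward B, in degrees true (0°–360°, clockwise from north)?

N = sin Δλ·cos φ₂ = +0.1115;  D = cos φ₁ sin φ₂ − sin φ₁ cos φ₂ cos Δλ = -0.0985
initial course = atan2(N, D) = 131.47°

131.5°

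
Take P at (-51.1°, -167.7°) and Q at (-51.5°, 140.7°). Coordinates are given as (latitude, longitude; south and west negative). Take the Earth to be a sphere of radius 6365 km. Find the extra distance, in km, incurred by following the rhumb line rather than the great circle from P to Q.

Great circle: cos σ = sin φ₁ sin φ₂ + cos φ₁ cos φ₂ cos Δλ,  σ = 0.5512 rad → d_gc = 3508.6 km
Rhumb line: Δψ = -0.0112, q = Δφ/Δψ = 0.6252, d_rh = R√(Δφ²+q²Δλ²) = 3584.3 km
Excess = 3584.3 − 3508.6 = 75.7 ≈ 76 km

76 km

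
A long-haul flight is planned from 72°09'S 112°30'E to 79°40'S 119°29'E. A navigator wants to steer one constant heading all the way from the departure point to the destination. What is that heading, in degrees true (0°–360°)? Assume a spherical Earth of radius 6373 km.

167.5°

Meridional parts: M(φ₁)=-1.8512, M(φ₂)=-2.4033 → ΔM = -0.5520;  Δλ = +0.1219 rad
tan C = Δλ / ΔM = -0.2208 → C = 167.55°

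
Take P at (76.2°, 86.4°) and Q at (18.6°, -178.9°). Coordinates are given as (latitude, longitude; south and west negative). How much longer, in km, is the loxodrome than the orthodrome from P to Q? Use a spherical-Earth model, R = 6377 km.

613 km

Great circle: cos σ = sin φ₁ sin φ₂ + cos φ₁ cos φ₂ cos Δλ,  σ = 1.2753 rad → d_gc = 8132.5 km
Rhumb line: Δψ = -1.7814, q = Δφ/Δψ = 0.5643, d_rh = R√(Δφ²+q²Δλ²) = 8745.3 km
Excess = 8745.3 − 8132.5 = 612.8 ≈ 613 km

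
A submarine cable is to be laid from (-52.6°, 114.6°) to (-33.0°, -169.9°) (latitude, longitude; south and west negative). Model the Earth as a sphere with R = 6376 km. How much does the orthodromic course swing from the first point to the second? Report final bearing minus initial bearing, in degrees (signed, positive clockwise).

-56.2°

Initial bearing θ₁ = atan2(sin Δλ cos φ₂, cos φ₁ sin φ₂ − sin φ₁ cos φ₂ cos Δλ) = 101.42°
Final bearing θ₂ = (initial bearing from the destination back to the start) + 180° = 45.23°
Δθ = θ₂ − θ₁ = -56.2°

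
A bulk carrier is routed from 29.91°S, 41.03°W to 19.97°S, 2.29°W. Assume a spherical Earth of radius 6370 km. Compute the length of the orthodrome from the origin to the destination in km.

cos σ = sin φ₁ sin φ₂ + cos φ₁ cos φ₂ cos Δλ
      = sin(-29.91°)sin(-19.97°) + cos(-29.91°)cos(-19.97°)cos(38.74°) = 0.8058
σ = 36.317° → d = Rσ = 6370·0.63385 = 4038 km

4038 km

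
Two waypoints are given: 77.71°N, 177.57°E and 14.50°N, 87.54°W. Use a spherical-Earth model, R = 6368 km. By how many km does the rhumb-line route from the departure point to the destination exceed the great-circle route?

628 km

Great circle: cos σ = sin φ₁ sin φ₂ + cos φ₁ cos φ₂ cos Δλ,  σ = 1.3417 rad → d_gc = 8544.1 km
Rhumb line: Δψ = -1.9729, q = Δφ/Δψ = 0.5592, d_rh = R√(Δφ²+q²Δλ²) = 9172.4 km
Excess = 9172.4 − 8544.1 = 628.3 ≈ 628 km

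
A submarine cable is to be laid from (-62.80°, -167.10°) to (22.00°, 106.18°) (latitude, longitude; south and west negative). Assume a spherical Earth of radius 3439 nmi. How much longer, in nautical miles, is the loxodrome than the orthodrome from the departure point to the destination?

Great circle: cos σ = sin φ₁ sin φ₂ + cos φ₁ cos φ₂ cos Δλ,  σ = 1.8849 rad → d_gc = 6482.1 nmi
Rhumb line: Δψ = +1.8129, q = Δφ/Δψ = 0.8164, d_rh = R√(Δφ²+q²Δλ²) = 6630.5 nmi
Excess = 6630.5 − 6482.1 = 148.4 ≈ 148 nmi

148 nmi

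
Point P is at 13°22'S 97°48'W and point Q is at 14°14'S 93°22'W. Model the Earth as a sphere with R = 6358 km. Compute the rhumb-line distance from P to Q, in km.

Rhumb course C = atan2(Δλ, Δψ) with Δψ = ln[tan(π/4+φ₂/2)/tan(π/4+φ₁/2)] = -0.0156, Δλ = +0.0774 → C = 101.38°
d = R·|Δφ| / |cos C| = 6358·0.01513 / 0.19734 = 487 km

487 km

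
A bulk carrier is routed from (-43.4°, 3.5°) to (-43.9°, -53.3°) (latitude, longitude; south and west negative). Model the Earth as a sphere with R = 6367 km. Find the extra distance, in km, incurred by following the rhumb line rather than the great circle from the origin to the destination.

Great circle: cos σ = sin φ₁ sin φ₂ + cos φ₁ cos φ₂ cos Δλ,  σ = 0.7027 rad → d_gc = 4474.1 km
Rhumb line: Δψ = -0.0121, q = Δφ/Δψ = 0.7236, d_rh = R√(Δφ²+q²Δλ²) = 4567.4 km
Excess = 4567.4 − 4474.1 = 93.3 ≈ 93 km

93 km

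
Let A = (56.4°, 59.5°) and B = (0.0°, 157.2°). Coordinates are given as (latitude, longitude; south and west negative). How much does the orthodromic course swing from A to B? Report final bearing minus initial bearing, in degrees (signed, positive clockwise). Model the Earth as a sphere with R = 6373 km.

+63.1°

Initial bearing θ₁ = atan2(sin Δλ cos φ₂, cos φ₁ sin φ₂ − sin φ₁ cos φ₂ cos Δλ) = 83.57°
Final bearing θ₂ = (initial bearing from the destination back to the start) + 180° = 146.64°
Δθ = θ₂ − θ₁ = +63.1°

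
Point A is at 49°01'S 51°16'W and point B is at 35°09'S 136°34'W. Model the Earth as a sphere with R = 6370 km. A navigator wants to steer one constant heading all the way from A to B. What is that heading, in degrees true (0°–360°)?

Δψ = ln[tan(π/4+φ₂/2)/tan(π/4+φ₁/2)] = +0.3282
Δλ = -1.4888 rad (taken the short way round)
course = atan2(Δλ, Δψ) = 282.43°

282.4°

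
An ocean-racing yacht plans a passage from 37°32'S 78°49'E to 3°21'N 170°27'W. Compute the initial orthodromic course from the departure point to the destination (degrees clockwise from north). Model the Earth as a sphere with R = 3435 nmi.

θ = atan2( sin Δλ·cos φ₂ ,  cos φ₁ sin φ₂ − sin φ₁ cos φ₂ cos Δλ )
  = atan2(+0.9336, -0.1690) = 100.26°

100.3°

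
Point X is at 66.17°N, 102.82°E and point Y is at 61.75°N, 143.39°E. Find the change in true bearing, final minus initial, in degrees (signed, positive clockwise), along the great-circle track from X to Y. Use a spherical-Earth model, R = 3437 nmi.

+36.8°

At departure: θ₁ = atan2(sin Δλ cos φ₂, cos φ₁ sin φ₂ − sin φ₁ cos φ₂ cos Δλ) = 84.99°
At arrival: θ₂ = atan2(sin Δλ cos φ₁, −cos φ₂ sin φ₁ + sin φ₂ cos φ₁ cos Δλ) = 121.75°
Δθ = θ₂ − θ₁ = +36.8°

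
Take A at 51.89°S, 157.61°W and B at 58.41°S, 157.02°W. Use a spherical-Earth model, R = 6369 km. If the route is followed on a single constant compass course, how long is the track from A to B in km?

726 km

Rhumb course C = atan2(Δλ, Δψ) with Δψ = ln[tan(π/4+φ₂/2)/tan(π/4+φ₁/2)] = -0.1997, Δλ = +0.0103 → C = 177.05°
d = R·|Δφ| / |cos C| = 6369·0.11380 / 0.99867 = 726 km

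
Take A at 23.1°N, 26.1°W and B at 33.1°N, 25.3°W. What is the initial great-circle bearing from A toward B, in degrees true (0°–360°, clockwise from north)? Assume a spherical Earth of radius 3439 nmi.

N = sin Δλ·cos φ₂ = +0.0117;  D = cos φ₁ sin φ₂ − sin φ₁ cos φ₂ cos Δλ = +0.1737
initial course = atan2(N, D) = 3.85°

3.9°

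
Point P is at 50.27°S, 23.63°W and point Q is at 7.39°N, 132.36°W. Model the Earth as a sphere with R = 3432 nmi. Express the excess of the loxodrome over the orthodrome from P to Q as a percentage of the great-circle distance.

Great circle: σ = 1.8781 rad → d_gc = Rσ = 6445.5 nmi
Rhumb: Δφ = +1.0064, Δλ = -1.8977, Δψ = +1.1474, q = Δφ/Δψ = 0.8771 → d_rh = R√(Δφ²+q²Δλ²) = 6675.4 nmi
Excess = (6675.4 − 6445.5) / 6445.5 = 229.9 / 6445.5 = 3.57% ≈ 3.6%

3.6%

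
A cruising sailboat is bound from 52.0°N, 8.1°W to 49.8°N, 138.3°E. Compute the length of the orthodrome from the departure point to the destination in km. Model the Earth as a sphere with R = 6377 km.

8268 km

cos σ = sin φ₁ sin φ₂ + cos φ₁ cos φ₂ cos Δλ
      = sin(52.00°)sin(49.80°) + cos(52.00°)cos(49.80°)cos(146.40°) = 0.2709
σ = 74.283° → d = Rσ = 6377·1.29648 = 8268 km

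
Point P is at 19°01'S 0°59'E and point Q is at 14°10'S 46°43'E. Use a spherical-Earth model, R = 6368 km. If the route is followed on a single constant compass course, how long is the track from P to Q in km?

4899 km

Rhumb course C = atan2(Δλ, Δψ) with Δψ = ln[tan(π/4+φ₂/2)/tan(π/4+φ₁/2)] = +0.0884, Δλ = +0.7982 → C = 83.68°
d = R·|Δφ| / |cos C| = 6368·0.08465 / 0.11002 = 4899 km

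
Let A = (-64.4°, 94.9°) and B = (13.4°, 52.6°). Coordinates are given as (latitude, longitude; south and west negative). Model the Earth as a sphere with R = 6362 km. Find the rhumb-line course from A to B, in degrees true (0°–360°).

336.7°

Meridional parts: M(φ₁)=-1.4819, M(φ₂)=+0.2360 → ΔM = +1.7180;  Δλ = -0.7383 rad
tan C = Δλ / ΔM = -0.4297 → C = 336.75°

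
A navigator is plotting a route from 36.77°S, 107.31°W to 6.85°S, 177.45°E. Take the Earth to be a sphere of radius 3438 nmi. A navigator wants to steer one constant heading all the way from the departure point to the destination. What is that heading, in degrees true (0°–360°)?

Δψ = ln[tan(π/4+φ₂/2)/tan(π/4+φ₁/2)] = +0.5711
Δλ = -1.3132 rad (taken the short way round)
course = atan2(Δλ, Δψ) = 293.51°

293.5°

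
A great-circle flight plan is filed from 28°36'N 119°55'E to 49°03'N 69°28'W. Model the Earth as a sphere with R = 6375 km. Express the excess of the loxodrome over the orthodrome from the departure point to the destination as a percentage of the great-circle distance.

Great circle: σ = 1.7785 rad → d_gc = Rσ = 11337.7 km
Rhumb: Δφ = +0.3569, Δλ = +2.9778, Δψ = +0.4639, q = Δφ/Δψ = 0.7695 → d_rh = R√(Δφ²+q²Δλ²) = 14783.4 km
Excess = (14783.4 − 11337.7) / 11337.7 = 3445.7 / 11337.7 = 30.39% ≈ 30.4%

30.4%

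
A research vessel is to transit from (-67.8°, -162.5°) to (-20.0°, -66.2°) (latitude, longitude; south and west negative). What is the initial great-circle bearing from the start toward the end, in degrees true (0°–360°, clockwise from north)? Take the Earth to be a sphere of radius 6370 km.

103.5°

θ = atan2( sin Δλ·cos φ₂ ,  cos φ₁ sin φ₂ − sin φ₁ cos φ₂ cos Δλ )
  = atan2(+0.9340, -0.2247) = 103.53°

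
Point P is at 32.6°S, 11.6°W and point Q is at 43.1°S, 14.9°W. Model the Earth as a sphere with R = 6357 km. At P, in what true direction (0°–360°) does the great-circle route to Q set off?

θ = atan2( sin Δλ·cos φ₂ ,  cos φ₁ sin φ₂ − sin φ₁ cos φ₂ cos Δλ )
  = atan2(-0.0420, -0.1829) = 192.94°

192.9°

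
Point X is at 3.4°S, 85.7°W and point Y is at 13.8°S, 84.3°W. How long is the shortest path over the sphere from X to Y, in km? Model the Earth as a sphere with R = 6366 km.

Haversine: a = sin²(Δφ/2)+cos φ₁ cos φ₂ sin²(Δλ/2) = 0.00836;  σ = 2·atan2(√a,√(1−a))
σ = 10.491° → d = Rσ = 6366·0.18311 = 1166 km

1166 km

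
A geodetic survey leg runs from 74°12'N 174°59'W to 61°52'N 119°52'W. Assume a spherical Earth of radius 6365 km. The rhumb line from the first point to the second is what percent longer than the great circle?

Great circle: σ = 0.3977 rad → d_gc = Rσ = 2531.3 km
Rhumb: Δφ = -0.2153, Δλ = +0.9620, Δψ = -0.5910, q = Δφ/Δψ = 0.3643 → d_rh = R√(Δφ²+q²Δλ²) = 2617.5 km
Excess = (2617.5 − 2531.3) / 2531.3 = 86.2 / 2531.3 = 3.41% ≈ 3.4%

3.4%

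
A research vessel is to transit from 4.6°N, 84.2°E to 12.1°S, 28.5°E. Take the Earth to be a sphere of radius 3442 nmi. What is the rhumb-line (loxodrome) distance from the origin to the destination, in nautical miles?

Δψ = ln[tan(π/4+φ₂/2)/tan(π/4+φ₁/2)] = -0.2931;  Δφ = -0.2915 rad,  Δλ = -0.9721 rad
q = Δφ/Δψ = 0.9943
d = R·√(Δφ² + q²Δλ²) = 3442·1.00959 = 3475 nmi

3475 nmi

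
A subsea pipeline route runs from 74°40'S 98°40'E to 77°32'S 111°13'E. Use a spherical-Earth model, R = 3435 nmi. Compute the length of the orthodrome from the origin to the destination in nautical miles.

248 nmi

cos σ = sin φ₁ sin φ₂ + cos φ₁ cos φ₂ cos Δλ
      = sin(-74.67°)sin(-77.53°) + cos(-74.67°)cos(-77.53°)cos(12.55°) = 0.9974
σ = 4.145° → d = Rσ = 3435·0.07234 = 248 nmi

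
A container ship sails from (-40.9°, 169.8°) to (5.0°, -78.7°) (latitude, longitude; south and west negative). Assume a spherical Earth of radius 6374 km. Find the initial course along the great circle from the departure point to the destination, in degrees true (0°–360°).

100.6°

N = sin Δλ·cos φ₂ = +0.9269;  D = cos φ₁ sin φ₂ − sin φ₁ cos φ₂ cos Δλ = -0.1732
initial course = atan2(N, D) = 100.58°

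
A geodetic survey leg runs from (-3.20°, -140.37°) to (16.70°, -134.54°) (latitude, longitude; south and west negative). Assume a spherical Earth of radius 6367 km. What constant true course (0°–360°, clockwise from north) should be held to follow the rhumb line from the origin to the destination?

Meridional parts: M(φ₁)=-0.0559, M(φ₂)=+0.2957 → ΔM = +0.3516;  Δλ = +0.1018 rad
tan C = Δλ / ΔM = +0.2894 → C = 16.14°

16.1°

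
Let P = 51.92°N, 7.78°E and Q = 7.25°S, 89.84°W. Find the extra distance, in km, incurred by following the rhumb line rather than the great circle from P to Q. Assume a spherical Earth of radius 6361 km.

Great circle: cos σ = sin φ₁ sin φ₂ + cos φ₁ cos φ₂ cos Δλ,  σ = 1.7523 rad → d_gc = 11146.1 km
Rhumb line: Δψ = -1.1908, q = Δφ/Δψ = 0.8673, d_rh = R√(Δφ²+q²Δλ²) = 11467.3 km
Excess = 11467.3 − 11146.1 = 321.2 ≈ 321 km

321 km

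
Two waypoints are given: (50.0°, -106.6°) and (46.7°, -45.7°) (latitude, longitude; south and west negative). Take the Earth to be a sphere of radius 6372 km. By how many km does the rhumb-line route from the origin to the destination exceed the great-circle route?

Great circle: cos σ = sin φ₁ sin φ₂ + cos φ₁ cos φ₂ cos Δλ,  σ = 0.6890 rad → d_gc = 4390.1 km
Rhumb line: Δψ = -0.0867, q = Δφ/Δψ = 0.6643, d_rh = R√(Δφ²+q²Δλ²) = 4513.8 km
Excess = 4513.8 − 4390.1 = 123.7 ≈ 124 km

124 km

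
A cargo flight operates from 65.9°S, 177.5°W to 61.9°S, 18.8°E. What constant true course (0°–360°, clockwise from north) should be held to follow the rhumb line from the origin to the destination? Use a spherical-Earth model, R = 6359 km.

273.2°

Δψ = ln[tan(π/4+φ₂/2)/tan(π/4+φ₁/2)] = +0.1590
Δλ = -2.8571 rad (taken the short way round)
course = atan2(Δλ, Δψ) = 273.19°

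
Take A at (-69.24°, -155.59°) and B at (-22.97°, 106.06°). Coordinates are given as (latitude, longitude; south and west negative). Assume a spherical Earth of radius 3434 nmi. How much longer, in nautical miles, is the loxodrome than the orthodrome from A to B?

342 nmi

Great circle: cos σ = sin φ₁ sin φ₂ + cos φ₁ cos φ₂ cos Δλ,  σ = 1.2477 rad → d_gc = 4284.55 nmi
Rhumb line: Δψ = +1.2852, q = Δφ/Δψ = 0.6283, d_rh = R√(Δφ²+q²Δλ²) = 4626.96 nmi
Excess = 4626.96 − 4284.55 = 342.41 ≈ 342 nmi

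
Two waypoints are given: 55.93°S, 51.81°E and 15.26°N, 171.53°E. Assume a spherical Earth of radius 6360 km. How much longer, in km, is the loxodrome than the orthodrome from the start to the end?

628 km

Great circle: cos σ = sin φ₁ sin φ₂ + cos φ₁ cos φ₂ cos Δλ,  σ = 2.0783 rad → d_gc = 13217.7 km
Rhumb line: Δψ = +1.4524, q = Δφ/Δψ = 0.8555, d_rh = R√(Δφ²+q²Δλ²) = 13845.3 km
Excess = 13845.3 − 13217.7 = 627.6 ≈ 628 km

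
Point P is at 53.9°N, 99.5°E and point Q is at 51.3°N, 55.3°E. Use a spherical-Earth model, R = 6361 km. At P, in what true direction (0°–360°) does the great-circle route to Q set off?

282.6°

N = sin Δλ·cos φ₂ = -0.4359;  D = cos φ₁ sin φ₂ − sin φ₁ cos φ₂ cos Δλ = +0.0977
initial course = atan2(N, D) = 282.63°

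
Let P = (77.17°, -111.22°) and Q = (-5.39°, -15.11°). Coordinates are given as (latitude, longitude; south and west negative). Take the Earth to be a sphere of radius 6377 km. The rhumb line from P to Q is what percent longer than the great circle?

6.1%

Great circle: σ = 1.6862 rad → d_gc = Rσ = 10752.7 km
Rhumb: Δφ = -1.4409, Δλ = +1.6774, Δψ = -2.2796, q = Δφ/Δψ = 0.6321 → d_rh = R√(Δφ²+q²Δλ²) = 11408.5 km
Excess = (11408.5 − 10752.7) / 10752.7 = 655.8 / 10752.7 = 6.10% ≈ 6.1%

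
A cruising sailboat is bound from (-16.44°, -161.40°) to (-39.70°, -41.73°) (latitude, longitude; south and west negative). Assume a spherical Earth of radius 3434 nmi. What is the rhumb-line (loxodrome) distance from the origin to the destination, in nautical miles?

Rhumb course C = atan2(Δλ, Δψ) with Δψ = ln[tan(π/4+φ₂/2)/tan(π/4+φ₁/2)] = -0.4651, Δλ = +2.0886 → C = 102.55°
d = R·|Δφ| / |cos C| = 3434·0.40596 / 0.21737 = 6413 nmi

6413 nmi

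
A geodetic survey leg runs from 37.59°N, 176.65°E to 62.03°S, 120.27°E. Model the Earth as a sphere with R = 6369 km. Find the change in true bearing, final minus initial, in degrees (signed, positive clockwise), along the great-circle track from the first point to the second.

At departure: θ₁ = atan2(sin Δλ cos φ₂, cos φ₁ sin φ₂ − sin φ₁ cos φ₂ cos Δλ) = 204.47°
At arrival: θ₂ = atan2(sin Δλ cos φ₁, −cos φ₂ sin φ₁ + sin φ₂ cos φ₁ cos Δλ) = 224.41°
Δθ = θ₂ − θ₁ = +19.9°

+19.9°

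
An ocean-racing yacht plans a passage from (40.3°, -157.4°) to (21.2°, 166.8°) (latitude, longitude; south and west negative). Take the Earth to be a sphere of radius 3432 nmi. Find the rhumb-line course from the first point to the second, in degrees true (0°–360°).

Meridional parts: M(φ₁)=+0.7698, M(φ₂)=+0.3788 → ΔM = -0.3910;  Δλ = -0.6248 rad
tan C = Δλ / ΔM = +1.5980 → C = 237.96°

238.0°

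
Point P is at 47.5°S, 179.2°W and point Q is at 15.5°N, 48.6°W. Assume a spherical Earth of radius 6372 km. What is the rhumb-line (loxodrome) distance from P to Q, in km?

Rhumb course C = atan2(Δλ, Δψ) with Δψ = ln[tan(π/4+φ₂/2)/tan(π/4+φ₁/2)] = +1.2184, Δλ = +2.2794 → C = 61.87°
d = R·|Δφ| / |cos C| = 6372·1.09956 / 0.47140 = 14863 km

14863 km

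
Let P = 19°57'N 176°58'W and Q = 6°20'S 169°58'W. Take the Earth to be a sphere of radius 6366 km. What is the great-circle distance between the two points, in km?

Haversine: a = sin²(Δφ/2)+cos φ₁ cos φ₂ sin²(Δλ/2) = 0.05517;  σ = 2·atan2(√a,√(1−a))
σ = 27.171° → d = Rσ = 6366·0.47421 = 3019 km

3019 km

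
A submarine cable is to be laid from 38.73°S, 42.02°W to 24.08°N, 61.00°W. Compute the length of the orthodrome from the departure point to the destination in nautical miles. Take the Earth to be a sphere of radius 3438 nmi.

cos σ = sin φ₁ sin φ₂ + cos φ₁ cos φ₂ cos Δλ
      = sin(-38.73°)sin(24.08°) + cos(-38.73°)cos(24.08°)cos(-18.98°) = 0.4182
σ = 65.278° → d = Rσ = 3438·1.13931 = 3917 nmi

3917 nmi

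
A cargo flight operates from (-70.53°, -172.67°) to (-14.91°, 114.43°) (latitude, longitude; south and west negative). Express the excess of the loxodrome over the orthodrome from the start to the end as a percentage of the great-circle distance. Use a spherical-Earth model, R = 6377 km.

3.8%

Great circle: σ = 1.2268 rad → d_gc = Rσ = 7823.0 km
Rhumb: Δφ = +0.9708, Δλ = -1.2723, Δψ = +1.4996, q = Δφ/Δψ = 0.6473 → d_rh = R√(Δφ²+q²Δλ²) = 8118.5 km
Excess = (8118.5 − 7823.0) / 7823.0 = 295.5 / 7823.0 = 3.78% ≈ 3.8%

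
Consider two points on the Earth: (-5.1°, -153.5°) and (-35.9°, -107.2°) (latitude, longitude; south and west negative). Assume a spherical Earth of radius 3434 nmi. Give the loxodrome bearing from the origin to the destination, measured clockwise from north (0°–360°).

125.8°

Meridional parts: M(φ₁)=-0.0891, M(φ₂)=-0.6721 → ΔM = -0.5830;  Δλ = +0.8081 rad
tan C = Δλ / ΔM = -1.3861 → C = 125.81°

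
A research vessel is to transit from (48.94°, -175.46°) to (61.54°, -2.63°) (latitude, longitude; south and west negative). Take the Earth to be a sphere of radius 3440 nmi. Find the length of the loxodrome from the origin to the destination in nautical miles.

5903 nmi

Δψ = ln[tan(π/4+φ₂/2)/tan(π/4+φ₁/2)] = +0.3898;  Δφ = +0.2199 rad,  Δλ = +3.0165 rad
q = Δφ/Δψ = 0.5642
d = R·√(Δφ² + q²Δλ²) = 3440·1.71593 = 5903 nmi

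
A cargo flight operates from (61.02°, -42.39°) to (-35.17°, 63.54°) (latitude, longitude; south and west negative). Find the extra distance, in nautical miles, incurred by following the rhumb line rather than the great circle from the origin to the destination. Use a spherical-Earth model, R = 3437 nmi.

Great circle: cos σ = sin φ₁ sin φ₂ + cos φ₁ cos φ₂ cos Δλ,  σ = 2.2301 rad → d_gc = 7664.9 nmi
Rhumb line: Δψ = -2.0096, q = Δφ/Δψ = 0.8354, d_rh = R√(Δφ²+q²Δλ²) = 7840.6 nmi
Excess = 7840.6 − 7664.9 = 175.7 ≈ 176 nmi

176 nmi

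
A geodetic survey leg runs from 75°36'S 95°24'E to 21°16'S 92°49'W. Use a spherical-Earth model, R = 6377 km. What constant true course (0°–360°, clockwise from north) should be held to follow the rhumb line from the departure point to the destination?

Meridional parts: M(φ₁)=-2.0689, M(φ₂)=-0.3800 → ΔM = +1.6889;  Δλ = +2.9982 rad
tan C = Δλ / ΔM = +1.7753 → C = 60.61°

60.6°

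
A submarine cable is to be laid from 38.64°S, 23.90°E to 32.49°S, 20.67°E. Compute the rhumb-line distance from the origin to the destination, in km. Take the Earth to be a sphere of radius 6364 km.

743 km

Rhumb course C = atan2(Δλ, Δψ) with Δψ = ln[tan(π/4+φ₂/2)/tan(π/4+φ₁/2)] = +0.1321, Δλ = -0.0564 → C = 336.89°
d = R·|Δφ| / |cos C| = 6364·0.10734 / 0.91973 = 743 km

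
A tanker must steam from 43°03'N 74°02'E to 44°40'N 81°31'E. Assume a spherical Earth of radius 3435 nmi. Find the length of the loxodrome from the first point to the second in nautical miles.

Rhumb course C = atan2(Δλ, Δψ) with Δψ = ln[tan(π/4+φ₂/2)/tan(π/4+φ₁/2)] = +0.0391, Δλ = +0.1306 → C = 73.32°
d = R·|Δφ| / |cos C| = 3435·0.02822 / 0.28703 = 338 nmi

338 nmi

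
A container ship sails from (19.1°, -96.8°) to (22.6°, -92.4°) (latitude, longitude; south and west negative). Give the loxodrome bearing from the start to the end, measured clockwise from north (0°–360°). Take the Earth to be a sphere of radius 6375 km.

49.6°

Meridional parts: M(φ₁)=+0.3397, M(φ₂)=+0.4051 → ΔM = +0.0654;  Δλ = +0.0768 rad
tan C = Δλ / ΔM = +1.1746 → C = 49.59°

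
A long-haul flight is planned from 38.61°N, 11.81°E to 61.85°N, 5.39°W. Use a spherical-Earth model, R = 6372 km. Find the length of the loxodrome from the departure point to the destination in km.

Rhumb course C = atan2(Δλ, Δψ) with Δψ = ln[tan(π/4+φ₂/2)/tan(π/4+φ₁/2)] = +0.6519, Δλ = -0.3002 → C = 335.27°
d = R·|Δφ| / |cos C| = 6372·0.40561 / 0.90831 = 2845 km

2845 km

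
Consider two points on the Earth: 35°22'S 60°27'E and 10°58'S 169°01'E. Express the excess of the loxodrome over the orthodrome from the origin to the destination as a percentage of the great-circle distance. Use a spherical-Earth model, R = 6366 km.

Great circle: σ = 1.7161 rad → d_gc = Rσ = 10924.7 km
Rhumb: Δφ = +0.4259, Δλ = +1.8948, Δψ = +0.4681, q = Δφ/Δψ = 0.9098 → d_rh = R√(Δφ²+q²Δλ²) = 11304.4 km
Excess = (11304.4 − 10924.7) / 10924.7 = 379.7 / 10924.7 = 3.48% ≈ 3.5%

3.5%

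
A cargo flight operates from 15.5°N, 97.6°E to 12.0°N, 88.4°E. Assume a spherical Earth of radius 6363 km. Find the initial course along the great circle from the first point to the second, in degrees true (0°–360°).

N = sin Δλ·cos φ₂ = -0.1564;  D = cos φ₁ sin φ₂ − sin φ₁ cos φ₂ cos Δλ = -0.0577
initial course = atan2(N, D) = 249.75°

249.8°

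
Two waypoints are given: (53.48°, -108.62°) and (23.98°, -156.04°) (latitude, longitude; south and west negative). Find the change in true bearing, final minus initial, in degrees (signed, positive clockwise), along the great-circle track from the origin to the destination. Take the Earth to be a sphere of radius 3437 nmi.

At departure: θ₁ = atan2(sin Δλ cos φ₂, cos φ₁ sin φ₂ − sin φ₁ cos φ₂ cos Δλ) = 249.24°
At arrival: θ₂ = atan2(sin Δλ cos φ₁, −cos φ₂ sin φ₁ + sin φ₂ cos φ₁ cos Δλ) = 217.52°
Δθ = θ₂ − θ₁ = -31.7°

-31.7°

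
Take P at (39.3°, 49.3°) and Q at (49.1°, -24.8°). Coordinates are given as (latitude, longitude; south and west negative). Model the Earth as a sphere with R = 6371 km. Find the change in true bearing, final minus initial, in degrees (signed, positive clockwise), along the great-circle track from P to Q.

At departure: θ₁ = atan2(sin Δλ cos φ₂, cos φ₁ sin φ₂ − sin φ₁ cos φ₂ cos Δλ) = 306.81°
At arrival: θ₂ = atan2(sin Δλ cos φ₁, −cos φ₂ sin φ₁ + sin φ₂ cos φ₁ cos Δλ) = 251.12°
Δθ = θ₂ − θ₁ = -55.7°

-55.7°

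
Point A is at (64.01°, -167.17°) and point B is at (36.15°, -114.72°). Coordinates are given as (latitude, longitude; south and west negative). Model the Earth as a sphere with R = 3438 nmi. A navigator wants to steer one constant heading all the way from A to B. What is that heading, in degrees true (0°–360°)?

130.8°

Δψ = ln[tan(π/4+φ₂/2)/tan(π/4+φ₁/2)] = -0.7888
Δλ = +0.9154 rad (taken the short way round)
course = atan2(Δλ, Δψ) = 130.75°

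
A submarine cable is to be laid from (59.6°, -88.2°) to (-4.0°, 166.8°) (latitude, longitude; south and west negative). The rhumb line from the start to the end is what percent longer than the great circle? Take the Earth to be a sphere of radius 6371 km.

5.0%

Great circle: σ = 1.7628 rad → d_gc = Rσ = 11230.7 km
Rhumb: Δφ = -1.1100, Δλ = -1.8326, Δψ = -1.3729, q = Δφ/Δψ = 0.8085 → d_rh = R√(Δφ²+q²Δλ²) = 11794.9 km
Excess = (11794.9 − 11230.7) / 11230.7 = 564.2 / 11230.7 = 5.02% ≈ 5.0%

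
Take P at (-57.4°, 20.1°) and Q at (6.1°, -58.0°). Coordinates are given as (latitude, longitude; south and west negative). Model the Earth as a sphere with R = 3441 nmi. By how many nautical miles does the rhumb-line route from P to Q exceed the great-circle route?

115 nmi

Great circle: cos σ = sin φ₁ sin φ₂ + cos φ₁ cos φ₂ cos Δλ,  σ = 1.5498 rad → d_gc = 5333.0 nmi
Rhumb line: Δψ = +1.3362, q = Δφ/Δψ = 0.8294, d_rh = R√(Δφ²+q²Δλ²) = 5447.8 nmi
Excess = 5447.8 − 5333.0 = 114.8 ≈ 115 nmi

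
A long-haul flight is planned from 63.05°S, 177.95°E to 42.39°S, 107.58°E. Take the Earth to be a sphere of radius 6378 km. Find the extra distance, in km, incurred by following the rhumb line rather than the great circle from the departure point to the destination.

Great circle: cos σ = sin φ₁ sin φ₂ + cos φ₁ cos φ₂ cos Δλ,  σ = 0.7764 rad → d_gc = 4952.15 km
Rhumb line: Δψ = +0.6104, q = Δφ/Δψ = 0.5908, d_rh = R√(Δφ²+q²Δλ²) = 5167.74 km
Excess = 5167.74 − 4952.15 = 215.59 ≈ 216 km

216 km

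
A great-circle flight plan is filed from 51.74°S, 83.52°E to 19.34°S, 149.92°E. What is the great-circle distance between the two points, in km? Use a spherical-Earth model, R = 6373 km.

6718 km

cos σ = sin φ₁ sin φ₂ + cos φ₁ cos φ₂ cos Δλ
      = sin(-51.74°)sin(-19.34°) + cos(-51.74°)cos(-19.34°)cos(66.40°) = 0.4940
σ = 60.399° → d = Rσ = 6373·1.05416 = 6718 km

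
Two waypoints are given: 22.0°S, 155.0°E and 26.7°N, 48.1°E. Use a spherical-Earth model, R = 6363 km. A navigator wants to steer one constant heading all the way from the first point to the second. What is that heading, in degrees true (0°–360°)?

Meridional parts: M(φ₁)=-0.3938, M(φ₂)=+0.4838 → ΔM = +0.8776;  Δλ = -1.8658 rad
tan C = Δλ / ΔM = -2.1259 → C = 295.19°

295.2°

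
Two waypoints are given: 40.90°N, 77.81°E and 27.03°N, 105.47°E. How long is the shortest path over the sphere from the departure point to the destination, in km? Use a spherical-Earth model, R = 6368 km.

cos σ = sin φ₁ sin φ₂ + cos φ₁ cos φ₂ cos Δλ
      = sin(40.90°)sin(27.03°) + cos(40.90°)cos(27.03°)cos(27.66°) = 0.8939
σ = 26.633° → d = Rσ = 6368·0.46483 = 2960 km

2960 km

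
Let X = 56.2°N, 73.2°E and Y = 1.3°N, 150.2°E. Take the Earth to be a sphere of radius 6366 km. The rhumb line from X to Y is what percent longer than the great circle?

Great circle: σ = 1.4263 rad → d_gc = Rσ = 9080.0 km
Rhumb: Δφ = -0.9582, Δλ = +1.3439, Δψ = -1.1686, q = Δφ/Δψ = 0.8199 → d_rh = R√(Δφ²+q²Δλ²) = 9295.9 km
Excess = (9295.9 − 9080.0) / 9080.0 = 215.9 / 9080.0 = 2.38% ≈ 2.4%

2.4%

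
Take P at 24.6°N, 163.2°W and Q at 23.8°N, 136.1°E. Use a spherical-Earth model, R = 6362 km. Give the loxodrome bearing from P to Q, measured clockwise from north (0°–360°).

Meridional parts: M(φ₁)=+0.4432, M(φ₂)=+0.4279 → ΔM = -0.0153;  Δλ = -1.0594 rad
tan C = Δλ / ΔM = +69.2063 → C = 269.17°

269.2°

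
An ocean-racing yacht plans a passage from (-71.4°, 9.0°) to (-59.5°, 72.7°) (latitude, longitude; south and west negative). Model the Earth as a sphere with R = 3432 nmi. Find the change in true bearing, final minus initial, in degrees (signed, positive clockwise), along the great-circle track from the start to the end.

Initial bearing θ₁ = atan2(sin Δλ cos φ₂, cos φ₁ sin φ₂ − sin φ₁ cos φ₂ cos Δλ) = 97.72°
Final bearing θ₂ = (initial bearing from the destination back to the start) + 180° = 38.52°
Δθ = θ₂ − θ₁ = -59.2°

-59.2°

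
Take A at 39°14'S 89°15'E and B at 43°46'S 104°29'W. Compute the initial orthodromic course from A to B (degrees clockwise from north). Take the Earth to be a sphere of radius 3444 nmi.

170.1°

θ = atan2( sin Δλ·cos φ₂ ,  cos φ₁ sin φ₂ − sin φ₁ cos φ₂ cos Δλ )
  = atan2(+0.1714, -0.9795) = 170.07°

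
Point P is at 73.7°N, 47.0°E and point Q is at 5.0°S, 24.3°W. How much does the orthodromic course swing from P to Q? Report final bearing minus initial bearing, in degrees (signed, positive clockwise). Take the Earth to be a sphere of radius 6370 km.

-55.3°

At departure: θ₁ = atan2(sin Δλ cos φ₂, cos φ₁ sin φ₂ − sin φ₁ cos φ₂ cos Δλ) = 250.67°
At arrival: θ₂ = atan2(sin Δλ cos φ₁, −cos φ₂ sin φ₁ + sin φ₂ cos φ₁ cos Δλ) = 195.42°
Δθ = θ₂ − θ₁ = -55.3°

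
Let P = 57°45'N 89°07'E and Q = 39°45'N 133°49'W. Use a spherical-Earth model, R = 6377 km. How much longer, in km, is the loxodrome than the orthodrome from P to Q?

Great circle: cos σ = sin φ₁ sin φ₂ + cos φ₁ cos φ₂ cos Δλ,  σ = 1.3280 rad → d_gc = 8468.66 km
Rhumb line: Δψ = -0.4837, q = Δφ/Δψ = 0.6495, d_rh = R√(Δφ²+q²Δλ²) = 10108.19 km
Excess = 10108.19 − 8468.66 = 1639.53 ≈ 1640 km

1640 km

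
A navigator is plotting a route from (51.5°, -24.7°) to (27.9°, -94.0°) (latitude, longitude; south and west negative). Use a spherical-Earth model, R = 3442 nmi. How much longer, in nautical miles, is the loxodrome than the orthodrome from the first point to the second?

Great circle: cos σ = sin φ₁ sin φ₂ + cos φ₁ cos φ₂ cos Δλ,  σ = 0.9756 rad → d_gc = 3358.0 nmi
Rhumb line: Δψ = -0.5446, q = Δφ/Δψ = 0.7563, d_rh = R√(Δφ²+q²Δλ²) = 3452.9 nmi
Excess = 3452.9 − 3358.0 = 94.9 ≈ 95 nmi

95 nmi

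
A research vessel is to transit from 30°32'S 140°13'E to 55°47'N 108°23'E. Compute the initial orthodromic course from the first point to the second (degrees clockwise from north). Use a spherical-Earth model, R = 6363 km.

342.7°

θ = atan2( sin Δλ·cos φ₂ ,  cos φ₁ sin φ₂ − sin φ₁ cos φ₂ cos Δλ )
  = atan2(-0.2966, +0.9550) = 342.75°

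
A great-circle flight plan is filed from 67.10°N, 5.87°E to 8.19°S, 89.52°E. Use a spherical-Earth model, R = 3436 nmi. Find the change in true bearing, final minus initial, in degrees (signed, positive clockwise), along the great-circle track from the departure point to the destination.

At departure: θ₁ = atan2(sin Δλ cos φ₂, cos φ₁ sin φ₂ − sin φ₁ cos φ₂ cos Δλ) = 99.03°
At arrival: θ₂ = atan2(sin Δλ cos φ₁, −cos φ₂ sin φ₁ + sin φ₂ cos φ₁ cos Δλ) = 157.15°
Δθ = θ₂ − θ₁ = +58.1°

+58.1°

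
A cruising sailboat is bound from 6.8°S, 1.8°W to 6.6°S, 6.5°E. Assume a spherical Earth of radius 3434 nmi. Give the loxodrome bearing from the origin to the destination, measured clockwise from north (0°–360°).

Δψ = ln[tan(π/4+φ₂/2)/tan(π/4+φ₁/2)] = +0.0035
Δλ = +0.1449 rad (taken the short way round)
course = atan2(Δλ, Δψ) = 88.61°

88.6°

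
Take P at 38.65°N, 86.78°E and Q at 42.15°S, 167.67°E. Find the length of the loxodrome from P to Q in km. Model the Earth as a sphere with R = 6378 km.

Rhumb course C = atan2(Δλ, Δψ) with Δψ = ln[tan(π/4+φ₂/2)/tan(π/4+φ₁/2)] = -1.5451, Δλ = +1.4118 → C = 137.58°
d = R·|Δφ| / |cos C| = 6378·1.41023 / 0.73824 = 12184 km

12184 km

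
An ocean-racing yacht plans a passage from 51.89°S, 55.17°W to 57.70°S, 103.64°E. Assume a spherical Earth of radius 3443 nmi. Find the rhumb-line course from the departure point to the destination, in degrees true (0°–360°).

Δψ = ln[tan(π/4+φ₂/2)/tan(π/4+φ₁/2)] = -0.1763
Δλ = +2.7718 rad (taken the short way round)
course = atan2(Δλ, Δψ) = 93.64°

93.6°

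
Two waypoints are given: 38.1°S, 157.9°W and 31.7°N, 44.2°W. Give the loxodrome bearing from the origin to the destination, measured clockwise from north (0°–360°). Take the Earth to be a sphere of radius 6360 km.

56.7°

Δψ = ln[tan(π/4+φ₂/2)/tan(π/4+φ₁/2)] = +1.3041
Δλ = +1.9844 rad (taken the short way round)
course = atan2(Δλ, Δψ) = 56.69°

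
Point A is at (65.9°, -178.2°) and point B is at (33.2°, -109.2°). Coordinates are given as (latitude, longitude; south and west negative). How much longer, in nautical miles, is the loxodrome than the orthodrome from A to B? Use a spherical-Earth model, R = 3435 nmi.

Great circle: cos σ = sin φ₁ sin φ₂ + cos φ₁ cos φ₂ cos Δλ,  σ = 0.8991 rad → d_gc = 3088.6 nmi
Rhumb line: Δψ = -0.9294, q = Δφ/Δψ = 0.6141, d_rh = R√(Δφ²+q²Δλ²) = 3208.8 nmi
Excess = 3208.8 − 3088.6 = 120.2 ≈ 120 nmi

120 nmi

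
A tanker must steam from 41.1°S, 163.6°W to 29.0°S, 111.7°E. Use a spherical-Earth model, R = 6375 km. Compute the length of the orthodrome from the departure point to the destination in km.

Haversine: a = sin²(Δφ/2)+cos φ₁ cos φ₂ sin²(Δλ/2) = 0.31021;  σ = 2·atan2(√a,√(1−a))
σ = 67.692° → d = Rσ = 6375·1.18145 = 7532 km

7532 km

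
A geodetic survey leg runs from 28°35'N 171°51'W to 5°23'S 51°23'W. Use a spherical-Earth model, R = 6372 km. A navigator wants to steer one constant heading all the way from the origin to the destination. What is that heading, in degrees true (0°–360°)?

106.3°

Meridional parts: M(φ₁)=+0.5210, M(φ₂)=-0.0941 → ΔM = -0.6151;  Δλ = +2.1025 rad
tan C = Δλ / ΔM = -3.4185 → C = 106.31°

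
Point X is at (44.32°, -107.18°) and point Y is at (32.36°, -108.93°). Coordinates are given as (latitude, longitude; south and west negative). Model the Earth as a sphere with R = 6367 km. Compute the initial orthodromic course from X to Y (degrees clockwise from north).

N = sin Δλ·cos φ₂ = -0.0258;  D = cos φ₁ sin φ₂ − sin φ₁ cos φ₂ cos Δλ = -0.2070
initial course = atan2(N, D) = 187.11°

187.1°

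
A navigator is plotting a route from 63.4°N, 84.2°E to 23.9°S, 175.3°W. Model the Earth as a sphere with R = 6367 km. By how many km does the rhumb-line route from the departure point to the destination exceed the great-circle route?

414 km

Great circle: cos σ = sin φ₁ sin φ₂ + cos φ₁ cos φ₂ cos Δλ,  σ = 2.0229 rad → d_gc = 12879.8 km
Rhumb line: Δψ = -1.8721, q = Δφ/Δψ = 0.8139, d_rh = R√(Δφ²+q²Δλ²) = 13294.2 km
Excess = 13294.2 − 12879.8 = 414.4 ≈ 414 km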